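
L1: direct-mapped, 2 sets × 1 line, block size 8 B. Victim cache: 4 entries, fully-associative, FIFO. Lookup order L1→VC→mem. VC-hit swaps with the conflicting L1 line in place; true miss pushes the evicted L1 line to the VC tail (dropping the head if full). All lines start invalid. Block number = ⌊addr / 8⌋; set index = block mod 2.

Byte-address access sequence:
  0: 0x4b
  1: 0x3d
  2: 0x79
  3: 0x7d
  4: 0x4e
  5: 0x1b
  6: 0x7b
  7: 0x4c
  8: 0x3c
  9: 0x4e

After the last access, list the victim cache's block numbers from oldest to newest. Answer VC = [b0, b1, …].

0: 0x4b (blk 9, set 1) → MISS  vc=[]
1: 0x3d (blk 7, set 1) → MISS  vc=[9]
2: 0x79 (blk 15, set 1) → MISS  vc=[9, 7]
3: 0x7d (blk 15, set 1) → L1-HIT  vc=[9, 7]
4: 0x4e (blk 9, set 1) → VC-HIT  vc=[15, 7]
5: 0x1b (blk 3, set 1) → MISS  vc=[15, 7, 9]
6: 0x7b (blk 15, set 1) → VC-HIT  vc=[3, 7, 9]
7: 0x4c (blk 9, set 1) → VC-HIT  vc=[3, 7, 15]
8: 0x3c (blk 7, set 1) → VC-HIT  vc=[3, 9, 15]
9: 0x4e (blk 9, set 1) → VC-HIT  vc=[3, 7, 15]

VC = [3, 7, 15]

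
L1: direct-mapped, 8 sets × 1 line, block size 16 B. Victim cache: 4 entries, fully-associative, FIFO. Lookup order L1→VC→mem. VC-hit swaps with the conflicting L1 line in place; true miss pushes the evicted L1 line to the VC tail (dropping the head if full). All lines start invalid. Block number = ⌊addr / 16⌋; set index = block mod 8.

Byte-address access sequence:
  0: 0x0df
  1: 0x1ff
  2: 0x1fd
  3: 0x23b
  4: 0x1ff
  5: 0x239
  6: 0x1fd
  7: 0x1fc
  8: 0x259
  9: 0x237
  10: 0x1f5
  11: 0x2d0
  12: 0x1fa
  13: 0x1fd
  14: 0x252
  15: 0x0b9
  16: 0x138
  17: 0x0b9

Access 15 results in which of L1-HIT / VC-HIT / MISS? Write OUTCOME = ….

0: 0xdf (blk 13, set 5) → MISS  vc=[]
1: 0x1ff (blk 31, set 7) → MISS  vc=[]
2: 0x1fd (blk 31, set 7) → L1-HIT  vc=[]
3: 0x23b (blk 35, set 3) → MISS  vc=[]
4: 0x1ff (blk 31, set 7) → L1-HIT  vc=[]
5: 0x239 (blk 35, set 3) → L1-HIT  vc=[]
6: 0x1fd (blk 31, set 7) → L1-HIT  vc=[]
7: 0x1fc (blk 31, set 7) → L1-HIT  vc=[]
8: 0x259 (blk 37, set 5) → MISS  vc=[13]
9: 0x237 (blk 35, set 3) → L1-HIT  vc=[13]
10: 0x1f5 (blk 31, set 7) → L1-HIT  vc=[13]
11: 0x2d0 (blk 45, set 5) → MISS  vc=[13, 37]
12: 0x1fa (blk 31, set 7) → L1-HIT  vc=[13, 37]
13: 0x1fd (blk 31, set 7) → L1-HIT  vc=[13, 37]
14: 0x252 (blk 37, set 5) → VC-HIT  vc=[13, 45]
15: 0xb9 (blk 11, set 3) → MISS  vc=[13, 45, 35]
16: 0x138 (blk 19, set 3) → MISS  vc=[13, 45, 35, 11]
17: 0xb9 (blk 11, set 3) → VC-HIT  vc=[13, 45, 35, 19]

OUTCOME = MISS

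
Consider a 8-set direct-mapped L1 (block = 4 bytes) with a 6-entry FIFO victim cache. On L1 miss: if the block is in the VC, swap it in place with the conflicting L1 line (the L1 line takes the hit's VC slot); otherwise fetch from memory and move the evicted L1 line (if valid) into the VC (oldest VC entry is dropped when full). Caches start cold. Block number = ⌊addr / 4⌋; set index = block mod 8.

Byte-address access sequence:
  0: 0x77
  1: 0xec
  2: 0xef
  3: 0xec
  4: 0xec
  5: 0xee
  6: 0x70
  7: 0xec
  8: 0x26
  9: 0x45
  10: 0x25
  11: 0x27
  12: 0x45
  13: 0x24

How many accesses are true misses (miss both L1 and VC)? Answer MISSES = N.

  [0] addr=0x77 blk=29 s=5: MISS | VC []
  [1] addr=0xec blk=59 s=3: MISS | VC []
  [2] addr=0xef blk=59 s=3: L1-HIT | VC []
  [3] addr=0xec blk=59 s=3: L1-HIT | VC []
  [4] addr=0xec blk=59 s=3: L1-HIT | VC []
  [5] addr=0xee blk=59 s=3: L1-HIT | VC []
  [6] addr=0x70 blk=28 s=4: MISS | VC []
  [7] addr=0xec blk=59 s=3: L1-HIT | VC []
  [8] addr=0x26 blk=9 s=1: MISS | VC []
  [9] addr=0x45 blk=17 s=1: MISS | VC [9]
  [10] addr=0x25 blk=9 s=1: VC-HIT | VC [17]
  [11] addr=0x27 blk=9 s=1: L1-HIT | VC [17]
  [12] addr=0x45 blk=17 s=1: VC-HIT | VC [9]
  [13] addr=0x24 blk=9 s=1: VC-HIT | VC [17]

MISSES = 5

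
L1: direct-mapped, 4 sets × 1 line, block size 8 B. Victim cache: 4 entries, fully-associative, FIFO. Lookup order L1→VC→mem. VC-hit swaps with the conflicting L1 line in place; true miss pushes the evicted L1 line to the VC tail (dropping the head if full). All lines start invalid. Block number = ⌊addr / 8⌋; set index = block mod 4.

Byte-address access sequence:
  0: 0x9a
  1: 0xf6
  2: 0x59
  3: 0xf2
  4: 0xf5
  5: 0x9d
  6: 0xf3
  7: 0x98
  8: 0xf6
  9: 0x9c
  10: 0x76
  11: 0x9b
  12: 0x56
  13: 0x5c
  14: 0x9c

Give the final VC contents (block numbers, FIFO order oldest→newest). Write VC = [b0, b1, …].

  [0] addr=0x9a blk=19 s=3: MISS | VC []
  [1] addr=0xf6 blk=30 s=2: MISS | VC []
  [2] addr=0x59 blk=11 s=3: MISS | VC [19]
  [3] addr=0xf2 blk=30 s=2: L1-HIT | VC [19]
  [4] addr=0xf5 blk=30 s=2: L1-HIT | VC [19]
  [5] addr=0x9d blk=19 s=3: VC-HIT | VC [11]
  [6] addr=0xf3 blk=30 s=2: L1-HIT | VC [11]
  [7] addr=0x98 blk=19 s=3: L1-HIT | VC [11]
  [8] addr=0xf6 blk=30 s=2: L1-HIT | VC [11]
  [9] addr=0x9c blk=19 s=3: L1-HIT | VC [11]
  [10] addr=0x76 blk=14 s=2: MISS | VC [11, 30]
  [11] addr=0x9b blk=19 s=3: L1-HIT | VC [11, 30]
  [12] addr=0x56 blk=10 s=2: MISS | VC [11, 30, 14]
  [13] addr=0x5c blk=11 s=3: VC-HIT | VC [19, 30, 14]
  [14] addr=0x9c blk=19 s=3: VC-HIT | VC [11, 30, 14]

VC = [11, 30, 14]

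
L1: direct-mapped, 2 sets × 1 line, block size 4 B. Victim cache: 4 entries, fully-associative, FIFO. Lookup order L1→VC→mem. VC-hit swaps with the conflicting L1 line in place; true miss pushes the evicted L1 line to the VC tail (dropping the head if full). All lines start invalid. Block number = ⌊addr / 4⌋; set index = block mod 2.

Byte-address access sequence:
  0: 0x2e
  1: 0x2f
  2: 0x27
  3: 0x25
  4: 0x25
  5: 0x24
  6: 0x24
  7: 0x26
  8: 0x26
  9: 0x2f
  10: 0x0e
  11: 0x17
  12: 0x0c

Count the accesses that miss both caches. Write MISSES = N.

#0 0x2e→b11/s1 MISS; vc=[]
#1 0x2f→b11/s1 L1-HIT; vc=[]
#2 0x27→b9/s1 MISS; vc=[11]
#3 0x25→b9/s1 L1-HIT; vc=[11]
#4 0x25→b9/s1 L1-HIT; vc=[11]
#5 0x24→b9/s1 L1-HIT; vc=[11]
#6 0x24→b9/s1 L1-HIT; vc=[11]
#7 0x26→b9/s1 L1-HIT; vc=[11]
#8 0x26→b9/s1 L1-HIT; vc=[11]
#9 0x2f→b11/s1 VC-HIT; vc=[9]
#10 0xe→b3/s1 MISS; vc=[9,11]
#11 0x17→b5/s1 MISS; vc=[9,11,3]
#12 0xc→b3/s1 VC-HIT; vc=[9,11,5]

MISSES = 4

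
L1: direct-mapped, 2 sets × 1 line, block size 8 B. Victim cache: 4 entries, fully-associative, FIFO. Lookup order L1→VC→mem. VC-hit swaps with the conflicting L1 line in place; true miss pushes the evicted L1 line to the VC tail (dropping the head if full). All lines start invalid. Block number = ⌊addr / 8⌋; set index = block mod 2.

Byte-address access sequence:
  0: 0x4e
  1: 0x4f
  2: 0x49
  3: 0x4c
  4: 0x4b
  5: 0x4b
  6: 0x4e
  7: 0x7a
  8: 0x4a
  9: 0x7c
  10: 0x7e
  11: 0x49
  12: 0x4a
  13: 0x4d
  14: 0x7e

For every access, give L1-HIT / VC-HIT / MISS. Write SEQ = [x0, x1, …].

SEQ = [MISS, L1-HIT, L1-HIT, L1-HIT, L1-HIT, L1-HIT, L1-HIT, MISS, VC-HIT, VC-HIT, L1-HIT, VC-HIT, L1-HIT, L1-HIT, VC-HIT]

#0 0x4e→b9/s1 MISS; vc=[]
#1 0x4f→b9/s1 L1-HIT; vc=[]
#2 0x49→b9/s1 L1-HIT; vc=[]
#3 0x4c→b9/s1 L1-HIT; vc=[]
#4 0x4b→b9/s1 L1-HIT; vc=[]
#5 0x4b→b9/s1 L1-HIT; vc=[]
#6 0x4e→b9/s1 L1-HIT; vc=[]
#7 0x7a→b15/s1 MISS; vc=[9]
#8 0x4a→b9/s1 VC-HIT; vc=[15]
#9 0x7c→b15/s1 VC-HIT; vc=[9]
#10 0x7e→b15/s1 L1-HIT; vc=[9]
#11 0x49→b9/s1 VC-HIT; vc=[15]
#12 0x4a→b9/s1 L1-HIT; vc=[15]
#13 0x4d→b9/s1 L1-HIT; vc=[15]
#14 0x7e→b15/s1 VC-HIT; vc=[9]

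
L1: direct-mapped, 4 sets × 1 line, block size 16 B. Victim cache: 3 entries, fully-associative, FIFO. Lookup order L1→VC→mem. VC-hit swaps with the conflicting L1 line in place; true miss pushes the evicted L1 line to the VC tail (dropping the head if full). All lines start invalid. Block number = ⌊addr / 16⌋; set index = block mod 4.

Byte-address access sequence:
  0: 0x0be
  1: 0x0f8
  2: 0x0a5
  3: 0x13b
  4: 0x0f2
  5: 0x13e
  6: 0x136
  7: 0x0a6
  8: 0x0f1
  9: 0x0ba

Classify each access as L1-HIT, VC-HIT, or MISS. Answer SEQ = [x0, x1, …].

  [0] addr=0xbe blk=11 s=3: MISS | VC []
  [1] addr=0xf8 blk=15 s=3: MISS | VC [11]
  [2] addr=0xa5 blk=10 s=2: MISS | VC [11]
  [3] addr=0x13b blk=19 s=3: MISS | VC [11, 15]
  [4] addr=0xf2 blk=15 s=3: VC-HIT | VC [11, 19]
  [5] addr=0x13e blk=19 s=3: VC-HIT | VC [11, 15]
  [6] addr=0x136 blk=19 s=3: L1-HIT | VC [11, 15]
  [7] addr=0xa6 blk=10 s=2: L1-HIT | VC [11, 15]
  [8] addr=0xf1 blk=15 s=3: VC-HIT | VC [11, 19]
  [9] addr=0xba blk=11 s=3: VC-HIT | VC [15, 19]

SEQ = [MISS, MISS, MISS, MISS, VC-HIT, VC-HIT, L1-HIT, L1-HIT, VC-HIT, VC-HIT]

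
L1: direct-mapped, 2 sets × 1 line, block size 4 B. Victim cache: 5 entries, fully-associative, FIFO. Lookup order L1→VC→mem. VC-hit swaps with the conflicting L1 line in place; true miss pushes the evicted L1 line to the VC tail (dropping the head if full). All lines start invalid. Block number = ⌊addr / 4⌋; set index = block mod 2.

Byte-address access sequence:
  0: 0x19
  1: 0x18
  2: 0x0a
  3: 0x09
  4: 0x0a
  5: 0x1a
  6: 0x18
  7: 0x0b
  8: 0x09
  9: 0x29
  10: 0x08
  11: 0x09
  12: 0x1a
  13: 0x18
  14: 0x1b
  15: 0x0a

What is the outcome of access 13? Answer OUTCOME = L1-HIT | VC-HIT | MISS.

OUTCOME = L1-HIT

0: 0x19 (blk 6, set 0) → MISS  vc=[]
1: 0x18 (blk 6, set 0) → L1-HIT  vc=[]
2: 0xa (blk 2, set 0) → MISS  vc=[6]
3: 0x9 (blk 2, set 0) → L1-HIT  vc=[6]
4: 0xa (blk 2, set 0) → L1-HIT  vc=[6]
5: 0x1a (blk 6, set 0) → VC-HIT  vc=[2]
6: 0x18 (blk 6, set 0) → L1-HIT  vc=[2]
7: 0xb (blk 2, set 0) → VC-HIT  vc=[6]
8: 0x9 (blk 2, set 0) → L1-HIT  vc=[6]
9: 0x29 (blk 10, set 0) → MISS  vc=[6, 2]
10: 0x8 (blk 2, set 0) → VC-HIT  vc=[6, 10]
11: 0x9 (blk 2, set 0) → L1-HIT  vc=[6, 10]
12: 0x1a (blk 6, set 0) → VC-HIT  vc=[2, 10]
13: 0x18 (blk 6, set 0) → L1-HIT  vc=[2, 10]
14: 0x1b (blk 6, set 0) → L1-HIT  vc=[2, 10]
15: 0xa (blk 2, set 0) → VC-HIT  vc=[6, 10]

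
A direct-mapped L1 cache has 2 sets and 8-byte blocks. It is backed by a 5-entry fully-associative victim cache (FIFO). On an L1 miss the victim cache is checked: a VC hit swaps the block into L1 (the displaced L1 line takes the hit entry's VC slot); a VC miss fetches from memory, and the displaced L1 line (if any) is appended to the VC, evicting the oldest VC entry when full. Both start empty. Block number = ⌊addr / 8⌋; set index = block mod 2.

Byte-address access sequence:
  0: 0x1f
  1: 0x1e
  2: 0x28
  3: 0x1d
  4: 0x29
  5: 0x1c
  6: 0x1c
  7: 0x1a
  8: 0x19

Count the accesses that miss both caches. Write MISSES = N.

  [0] addr=0x1f blk=3 s=1: MISS | VC []
  [1] addr=0x1e blk=3 s=1: L1-HIT | VC []
  [2] addr=0x28 blk=5 s=1: MISS | VC [3]
  [3] addr=0x1d blk=3 s=1: VC-HIT | VC [5]
  [4] addr=0x29 blk=5 s=1: VC-HIT | VC [3]
  [5] addr=0x1c blk=3 s=1: VC-HIT | VC [5]
  [6] addr=0x1c blk=3 s=1: L1-HIT | VC [5]
  [7] addr=0x1a blk=3 s=1: L1-HIT | VC [5]
  [8] addr=0x19 blk=3 s=1: L1-HIT | VC [5]

MISSES = 2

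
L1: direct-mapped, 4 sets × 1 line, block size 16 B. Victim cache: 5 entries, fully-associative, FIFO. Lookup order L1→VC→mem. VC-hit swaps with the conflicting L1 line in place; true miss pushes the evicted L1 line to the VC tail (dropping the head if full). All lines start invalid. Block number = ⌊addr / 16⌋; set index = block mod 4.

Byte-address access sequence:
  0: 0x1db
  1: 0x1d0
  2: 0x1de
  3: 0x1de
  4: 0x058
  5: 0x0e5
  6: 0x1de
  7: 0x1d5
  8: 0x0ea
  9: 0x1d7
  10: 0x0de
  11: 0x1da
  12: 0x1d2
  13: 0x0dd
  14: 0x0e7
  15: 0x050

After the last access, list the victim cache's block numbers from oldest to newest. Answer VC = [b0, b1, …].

VC = [13, 29]

  [0] addr=0x1db blk=29 s=1: MISS | VC []
  [1] addr=0x1d0 blk=29 s=1: L1-HIT | VC []
  [2] addr=0x1de blk=29 s=1: L1-HIT | VC []
  [3] addr=0x1de blk=29 s=1: L1-HIT | VC []
  [4] addr=0x58 blk=5 s=1: MISS | VC [29]
  [5] addr=0xe5 blk=14 s=2: MISS | VC [29]
  [6] addr=0x1de blk=29 s=1: VC-HIT | VC [5]
  [7] addr=0x1d5 blk=29 s=1: L1-HIT | VC [5]
  [8] addr=0xea blk=14 s=2: L1-HIT | VC [5]
  [9] addr=0x1d7 blk=29 s=1: L1-HIT | VC [5]
  [10] addr=0xde blk=13 s=1: MISS | VC [5, 29]
  [11] addr=0x1da blk=29 s=1: VC-HIT | VC [5, 13]
  [12] addr=0x1d2 blk=29 s=1: L1-HIT | VC [5, 13]
  [13] addr=0xdd blk=13 s=1: VC-HIT | VC [5, 29]
  [14] addr=0xe7 blk=14 s=2: L1-HIT | VC [5, 29]
  [15] addr=0x50 blk=5 s=1: VC-HIT | VC [13, 29]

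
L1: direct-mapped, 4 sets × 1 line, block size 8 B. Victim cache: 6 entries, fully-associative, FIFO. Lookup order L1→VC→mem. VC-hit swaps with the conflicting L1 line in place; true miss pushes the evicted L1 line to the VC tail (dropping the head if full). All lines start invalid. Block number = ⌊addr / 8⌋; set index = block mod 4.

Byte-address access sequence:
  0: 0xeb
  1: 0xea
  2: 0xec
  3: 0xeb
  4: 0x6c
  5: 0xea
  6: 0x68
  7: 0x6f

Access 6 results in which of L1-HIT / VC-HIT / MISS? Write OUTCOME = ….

  [0] addr=0xeb blk=29 s=1: MISS | VC []
  [1] addr=0xea blk=29 s=1: L1-HIT | VC []
  [2] addr=0xec blk=29 s=1: L1-HIT | VC []
  [3] addr=0xeb blk=29 s=1: L1-HIT | VC []
  [4] addr=0x6c blk=13 s=1: MISS | VC [29]
  [5] addr=0xea blk=29 s=1: VC-HIT | VC [13]
  [6] addr=0x68 blk=13 s=1: VC-HIT | VC [29]
  [7] addr=0x6f blk=13 s=1: L1-HIT | VC [29]

OUTCOME = VC-HIT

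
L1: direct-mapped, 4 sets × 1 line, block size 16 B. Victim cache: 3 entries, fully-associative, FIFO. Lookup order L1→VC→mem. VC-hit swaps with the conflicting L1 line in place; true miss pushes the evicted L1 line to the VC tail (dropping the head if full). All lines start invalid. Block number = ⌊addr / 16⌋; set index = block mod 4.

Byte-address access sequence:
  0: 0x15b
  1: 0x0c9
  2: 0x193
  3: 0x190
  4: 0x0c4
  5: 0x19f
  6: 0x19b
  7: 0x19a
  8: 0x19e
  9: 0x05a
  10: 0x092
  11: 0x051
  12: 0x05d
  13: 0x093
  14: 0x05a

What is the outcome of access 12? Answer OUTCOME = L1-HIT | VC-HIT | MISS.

  [0] addr=0x15b blk=21 s=1: MISS | VC []
  [1] addr=0xc9 blk=12 s=0: MISS | VC []
  [2] addr=0x193 blk=25 s=1: MISS | VC [21]
  [3] addr=0x190 blk=25 s=1: L1-HIT | VC [21]
  [4] addr=0xc4 blk=12 s=0: L1-HIT | VC [21]
  [5] addr=0x19f blk=25 s=1: L1-HIT | VC [21]
  [6] addr=0x19b blk=25 s=1: L1-HIT | VC [21]
  [7] addr=0x19a blk=25 s=1: L1-HIT | VC [21]
  [8] addr=0x19e blk=25 s=1: L1-HIT | VC [21]
  [9] addr=0x5a blk=5 s=1: MISS | VC [21, 25]
  [10] addr=0x92 blk=9 s=1: MISS | VC [21, 25, 5]
  [11] addr=0x51 blk=5 s=1: VC-HIT | VC [21, 25, 9]
  [12] addr=0x5d blk=5 s=1: L1-HIT | VC [21, 25, 9]
  [13] addr=0x93 blk=9 s=1: VC-HIT | VC [21, 25, 5]
  [14] addr=0x5a blk=5 s=1: VC-HIT | VC [21, 25, 9]

OUTCOME = L1-HIT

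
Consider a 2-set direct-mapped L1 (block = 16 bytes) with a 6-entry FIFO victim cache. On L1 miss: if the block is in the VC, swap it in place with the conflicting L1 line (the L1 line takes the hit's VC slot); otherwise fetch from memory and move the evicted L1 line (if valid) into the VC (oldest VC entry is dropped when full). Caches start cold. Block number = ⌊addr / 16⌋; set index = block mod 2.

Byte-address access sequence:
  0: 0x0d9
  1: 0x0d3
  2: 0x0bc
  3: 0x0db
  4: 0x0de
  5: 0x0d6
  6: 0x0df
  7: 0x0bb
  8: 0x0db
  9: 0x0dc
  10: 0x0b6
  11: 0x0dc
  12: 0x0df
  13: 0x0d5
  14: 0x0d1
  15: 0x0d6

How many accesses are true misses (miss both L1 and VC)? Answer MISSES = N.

0: 0xd9 (blk 13, set 1) → MISS  vc=[]
1: 0xd3 (blk 13, set 1) → L1-HIT  vc=[]
2: 0xbc (blk 11, set 1) → MISS  vc=[13]
3: 0xdb (blk 13, set 1) → VC-HIT  vc=[11]
4: 0xde (blk 13, set 1) → L1-HIT  vc=[11]
5: 0xd6 (blk 13, set 1) → L1-HIT  vc=[11]
6: 0xdf (blk 13, set 1) → L1-HIT  vc=[11]
7: 0xbb (blk 11, set 1) → VC-HIT  vc=[13]
8: 0xdb (blk 13, set 1) → VC-HIT  vc=[11]
9: 0xdc (blk 13, set 1) → L1-HIT  vc=[11]
10: 0xb6 (blk 11, set 1) → VC-HIT  vc=[13]
11: 0xdc (blk 13, set 1) → VC-HIT  vc=[11]
12: 0xdf (blk 13, set 1) → L1-HIT  vc=[11]
13: 0xd5 (blk 13, set 1) → L1-HIT  vc=[11]
14: 0xd1 (blk 13, set 1) → L1-HIT  vc=[11]
15: 0xd6 (blk 13, set 1) → L1-HIT  vc=[11]

MISSES = 2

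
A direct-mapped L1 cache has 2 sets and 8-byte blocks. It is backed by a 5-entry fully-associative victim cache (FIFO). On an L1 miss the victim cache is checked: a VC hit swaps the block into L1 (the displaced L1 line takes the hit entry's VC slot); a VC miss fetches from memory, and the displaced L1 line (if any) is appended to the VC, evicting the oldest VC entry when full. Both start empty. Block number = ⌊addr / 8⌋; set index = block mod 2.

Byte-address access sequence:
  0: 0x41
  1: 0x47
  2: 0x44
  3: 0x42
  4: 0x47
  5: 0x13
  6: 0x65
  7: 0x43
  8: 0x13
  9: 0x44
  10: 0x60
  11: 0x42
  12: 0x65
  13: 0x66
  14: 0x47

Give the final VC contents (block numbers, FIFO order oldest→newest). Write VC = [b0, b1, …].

VC = [12, 2]

0: 0x41 (blk 8, set 0) → MISS  vc=[]
1: 0x47 (blk 8, set 0) → L1-HIT  vc=[]
2: 0x44 (blk 8, set 0) → L1-HIT  vc=[]
3: 0x42 (blk 8, set 0) → L1-HIT  vc=[]
4: 0x47 (blk 8, set 0) → L1-HIT  vc=[]
5: 0x13 (blk 2, set 0) → MISS  vc=[8]
6: 0x65 (blk 12, set 0) → MISS  vc=[8, 2]
7: 0x43 (blk 8, set 0) → VC-HIT  vc=[12, 2]
8: 0x13 (blk 2, set 0) → VC-HIT  vc=[12, 8]
9: 0x44 (blk 8, set 0) → VC-HIT  vc=[12, 2]
10: 0x60 (blk 12, set 0) → VC-HIT  vc=[8, 2]
11: 0x42 (blk 8, set 0) → VC-HIT  vc=[12, 2]
12: 0x65 (blk 12, set 0) → VC-HIT  vc=[8, 2]
13: 0x66 (blk 12, set 0) → L1-HIT  vc=[8, 2]
14: 0x47 (blk 8, set 0) → VC-HIT  vc=[12, 2]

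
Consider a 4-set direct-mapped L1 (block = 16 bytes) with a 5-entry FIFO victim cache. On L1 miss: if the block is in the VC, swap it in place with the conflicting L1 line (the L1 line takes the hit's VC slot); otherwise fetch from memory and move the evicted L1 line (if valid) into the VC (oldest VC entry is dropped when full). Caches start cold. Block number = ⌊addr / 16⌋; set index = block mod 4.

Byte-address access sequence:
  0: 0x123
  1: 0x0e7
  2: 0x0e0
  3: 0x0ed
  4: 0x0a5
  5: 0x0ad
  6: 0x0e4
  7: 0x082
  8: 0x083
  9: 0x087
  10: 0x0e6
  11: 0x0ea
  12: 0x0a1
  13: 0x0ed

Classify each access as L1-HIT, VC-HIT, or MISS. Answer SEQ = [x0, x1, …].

  [0] addr=0x123 blk=18 s=2: MISS | VC []
  [1] addr=0xe7 blk=14 s=2: MISS | VC [18]
  [2] addr=0xe0 blk=14 s=2: L1-HIT | VC [18]
  [3] addr=0xed blk=14 s=2: L1-HIT | VC [18]
  [4] addr=0xa5 blk=10 s=2: MISS | VC [18, 14]
  [5] addr=0xad blk=10 s=2: L1-HIT | VC [18, 14]
  [6] addr=0xe4 blk=14 s=2: VC-HIT | VC [18, 10]
  [7] addr=0x82 blk=8 s=0: MISS | VC [18, 10]
  [8] addr=0x83 blk=8 s=0: L1-HIT | VC [18, 10]
  [9] addr=0x87 blk=8 s=0: L1-HIT | VC [18, 10]
  [10] addr=0xe6 blk=14 s=2: L1-HIT | VC [18, 10]
  [11] addr=0xea blk=14 s=2: L1-HIT | VC [18, 10]
  [12] addr=0xa1 blk=10 s=2: VC-HIT | VC [18, 14]
  [13] addr=0xed blk=14 s=2: VC-HIT | VC [18, 10]

SEQ = [MISS, MISS, L1-HIT, L1-HIT, MISS, L1-HIT, VC-HIT, MISS, L1-HIT, L1-HIT, L1-HIT, L1-HIT, VC-HIT, VC-HIT]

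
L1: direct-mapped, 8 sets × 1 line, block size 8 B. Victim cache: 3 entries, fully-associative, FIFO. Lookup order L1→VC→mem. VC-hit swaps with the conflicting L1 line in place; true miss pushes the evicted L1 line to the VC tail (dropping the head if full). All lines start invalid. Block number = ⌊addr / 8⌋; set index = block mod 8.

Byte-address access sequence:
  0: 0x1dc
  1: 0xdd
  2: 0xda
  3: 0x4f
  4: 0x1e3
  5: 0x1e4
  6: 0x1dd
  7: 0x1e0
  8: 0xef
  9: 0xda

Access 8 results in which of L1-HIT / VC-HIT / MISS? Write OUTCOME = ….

OUTCOME = MISS

0: 0x1dc (blk 59, set 3) → MISS  vc=[]
1: 0xdd (blk 27, set 3) → MISS  vc=[59]
2: 0xda (blk 27, set 3) → L1-HIT  vc=[59]
3: 0x4f (blk 9, set 1) → MISS  vc=[59]
4: 0x1e3 (blk 60, set 4) → MISS  vc=[59]
5: 0x1e4 (blk 60, set 4) → L1-HIT  vc=[59]
6: 0x1dd (blk 59, set 3) → VC-HIT  vc=[27]
7: 0x1e0 (blk 60, set 4) → L1-HIT  vc=[27]
8: 0xef (blk 29, set 5) → MISS  vc=[27]
9: 0xda (blk 27, set 3) → VC-HIT  vc=[59]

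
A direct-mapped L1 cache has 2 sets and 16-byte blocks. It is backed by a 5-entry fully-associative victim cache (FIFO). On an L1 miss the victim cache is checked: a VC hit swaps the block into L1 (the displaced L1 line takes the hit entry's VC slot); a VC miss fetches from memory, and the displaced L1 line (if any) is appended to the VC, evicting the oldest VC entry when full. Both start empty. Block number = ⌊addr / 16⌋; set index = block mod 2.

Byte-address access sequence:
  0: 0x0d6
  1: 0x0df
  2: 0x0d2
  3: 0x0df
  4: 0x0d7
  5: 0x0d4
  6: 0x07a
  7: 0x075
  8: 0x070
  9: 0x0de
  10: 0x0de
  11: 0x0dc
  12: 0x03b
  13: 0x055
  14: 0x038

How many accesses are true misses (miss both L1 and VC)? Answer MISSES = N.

MISSES = 4

#0 0xd6→b13/s1 MISS; vc=[]
#1 0xdf→b13/s1 L1-HIT; vc=[]
#2 0xd2→b13/s1 L1-HIT; vc=[]
#3 0xdf→b13/s1 L1-HIT; vc=[]
#4 0xd7→b13/s1 L1-HIT; vc=[]
#5 0xd4→b13/s1 L1-HIT; vc=[]
#6 0x7a→b7/s1 MISS; vc=[13]
#7 0x75→b7/s1 L1-HIT; vc=[13]
#8 0x70→b7/s1 L1-HIT; vc=[13]
#9 0xde→b13/s1 VC-HIT; vc=[7]
#10 0xde→b13/s1 L1-HIT; vc=[7]
#11 0xdc→b13/s1 L1-HIT; vc=[7]
#12 0x3b→b3/s1 MISS; vc=[7,13]
#13 0x55→b5/s1 MISS; vc=[7,13,3]
#14 0x38→b3/s1 VC-HIT; vc=[7,13,5]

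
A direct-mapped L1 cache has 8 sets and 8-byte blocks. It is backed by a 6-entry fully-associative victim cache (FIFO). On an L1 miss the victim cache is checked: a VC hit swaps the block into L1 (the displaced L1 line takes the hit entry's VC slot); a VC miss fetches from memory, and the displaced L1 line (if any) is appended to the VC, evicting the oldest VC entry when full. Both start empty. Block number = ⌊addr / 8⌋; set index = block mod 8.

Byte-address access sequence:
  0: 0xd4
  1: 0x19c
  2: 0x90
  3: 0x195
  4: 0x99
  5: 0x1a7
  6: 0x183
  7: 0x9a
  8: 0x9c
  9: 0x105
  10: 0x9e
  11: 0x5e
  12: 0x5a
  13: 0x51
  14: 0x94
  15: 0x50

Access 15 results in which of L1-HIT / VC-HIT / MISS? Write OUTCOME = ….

OUTCOME = VC-HIT

#0 0xd4→b26/s2 MISS; vc=[]
#1 0x19c→b51/s3 MISS; vc=[]
#2 0x90→b18/s2 MISS; vc=[26]
#3 0x195→b50/s2 MISS; vc=[26,18]
#4 0x99→b19/s3 MISS; vc=[26,18,51]
#5 0x1a7→b52/s4 MISS; vc=[26,18,51]
#6 0x183→b48/s0 MISS; vc=[26,18,51]
#7 0x9a→b19/s3 L1-HIT; vc=[26,18,51]
#8 0x9c→b19/s3 L1-HIT; vc=[26,18,51]
#9 0x105→b32/s0 MISS; vc=[26,18,51,48]
#10 0x9e→b19/s3 L1-HIT; vc=[26,18,51,48]
#11 0x5e→b11/s3 MISS; vc=[26,18,51,48,19]
#12 0x5a→b11/s3 L1-HIT; vc=[26,18,51,48,19]
#13 0x51→b10/s2 MISS; vc=[26,18,51,48,19,50]
#14 0x94→b18/s2 VC-HIT; vc=[26,10,51,48,19,50]
#15 0x50→b10/s2 VC-HIT; vc=[26,18,51,48,19,50]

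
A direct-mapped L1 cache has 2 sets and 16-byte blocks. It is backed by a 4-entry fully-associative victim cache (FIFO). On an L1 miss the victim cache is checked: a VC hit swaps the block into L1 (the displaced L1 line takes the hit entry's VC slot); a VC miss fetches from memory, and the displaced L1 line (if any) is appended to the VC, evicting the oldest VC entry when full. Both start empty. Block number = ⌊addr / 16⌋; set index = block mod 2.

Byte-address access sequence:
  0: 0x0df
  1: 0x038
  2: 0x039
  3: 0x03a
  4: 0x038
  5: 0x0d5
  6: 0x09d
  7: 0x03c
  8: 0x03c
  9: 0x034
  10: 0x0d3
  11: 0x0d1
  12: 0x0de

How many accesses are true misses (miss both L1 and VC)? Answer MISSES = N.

MISSES = 3

0: 0xdf (blk 13, set 1) → MISS  vc=[]
1: 0x38 (blk 3, set 1) → MISS  vc=[13]
2: 0x39 (blk 3, set 1) → L1-HIT  vc=[13]
3: 0x3a (blk 3, set 1) → L1-HIT  vc=[13]
4: 0x38 (blk 3, set 1) → L1-HIT  vc=[13]
5: 0xd5 (blk 13, set 1) → VC-HIT  vc=[3]
6: 0x9d (blk 9, set 1) → MISS  vc=[3, 13]
7: 0x3c (blk 3, set 1) → VC-HIT  vc=[9, 13]
8: 0x3c (blk 3, set 1) → L1-HIT  vc=[9, 13]
9: 0x34 (blk 3, set 1) → L1-HIT  vc=[9, 13]
10: 0xd3 (blk 13, set 1) → VC-HIT  vc=[9, 3]
11: 0xd1 (blk 13, set 1) → L1-HIT  vc=[9, 3]
12: 0xde (blk 13, set 1) → L1-HIT  vc=[9, 3]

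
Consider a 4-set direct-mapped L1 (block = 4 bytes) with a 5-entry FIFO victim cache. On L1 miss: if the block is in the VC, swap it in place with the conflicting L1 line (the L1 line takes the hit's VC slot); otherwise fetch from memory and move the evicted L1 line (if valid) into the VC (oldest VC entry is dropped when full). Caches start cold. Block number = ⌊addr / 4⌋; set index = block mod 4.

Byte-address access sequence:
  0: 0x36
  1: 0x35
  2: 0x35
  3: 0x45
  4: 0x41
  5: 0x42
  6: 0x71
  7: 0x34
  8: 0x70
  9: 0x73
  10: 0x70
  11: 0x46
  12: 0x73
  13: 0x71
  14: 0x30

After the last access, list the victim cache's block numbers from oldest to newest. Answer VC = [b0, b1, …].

VC = [13, 16, 28]

#0 0x36→b13/s1 MISS; vc=[]
#1 0x35→b13/s1 L1-HIT; vc=[]
#2 0x35→b13/s1 L1-HIT; vc=[]
#3 0x45→b17/s1 MISS; vc=[13]
#4 0x41→b16/s0 MISS; vc=[13]
#5 0x42→b16/s0 L1-HIT; vc=[13]
#6 0x71→b28/s0 MISS; vc=[13,16]
#7 0x34→b13/s1 VC-HIT; vc=[17,16]
#8 0x70→b28/s0 L1-HIT; vc=[17,16]
#9 0x73→b28/s0 L1-HIT; vc=[17,16]
#10 0x70→b28/s0 L1-HIT; vc=[17,16]
#11 0x46→b17/s1 VC-HIT; vc=[13,16]
#12 0x73→b28/s0 L1-HIT; vc=[13,16]
#13 0x71→b28/s0 L1-HIT; vc=[13,16]
#14 0x30→b12/s0 MISS; vc=[13,16,28]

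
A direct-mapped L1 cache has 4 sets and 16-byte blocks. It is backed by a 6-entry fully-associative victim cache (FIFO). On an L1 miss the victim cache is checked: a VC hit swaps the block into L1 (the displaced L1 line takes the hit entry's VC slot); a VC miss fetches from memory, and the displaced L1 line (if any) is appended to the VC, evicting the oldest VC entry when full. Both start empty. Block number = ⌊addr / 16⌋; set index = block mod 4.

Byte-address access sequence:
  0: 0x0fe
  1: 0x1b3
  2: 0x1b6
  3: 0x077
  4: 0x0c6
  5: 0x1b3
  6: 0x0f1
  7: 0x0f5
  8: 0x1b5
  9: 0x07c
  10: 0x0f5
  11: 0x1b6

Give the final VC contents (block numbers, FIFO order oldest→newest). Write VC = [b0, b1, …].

VC = [7, 15]

  [0] addr=0xfe blk=15 s=3: MISS | VC []
  [1] addr=0x1b3 blk=27 s=3: MISS | VC [15]
  [2] addr=0x1b6 blk=27 s=3: L1-HIT | VC [15]
  [3] addr=0x77 blk=7 s=3: MISS | VC [15, 27]
  [4] addr=0xc6 blk=12 s=0: MISS | VC [15, 27]
  [5] addr=0x1b3 blk=27 s=3: VC-HIT | VC [15, 7]
  [6] addr=0xf1 blk=15 s=3: VC-HIT | VC [27, 7]
  [7] addr=0xf5 blk=15 s=3: L1-HIT | VC [27, 7]
  [8] addr=0x1b5 blk=27 s=3: VC-HIT | VC [15, 7]
  [9] addr=0x7c blk=7 s=3: VC-HIT | VC [15, 27]
  [10] addr=0xf5 blk=15 s=3: VC-HIT | VC [7, 27]
  [11] addr=0x1b6 blk=27 s=3: VC-HIT | VC [7, 15]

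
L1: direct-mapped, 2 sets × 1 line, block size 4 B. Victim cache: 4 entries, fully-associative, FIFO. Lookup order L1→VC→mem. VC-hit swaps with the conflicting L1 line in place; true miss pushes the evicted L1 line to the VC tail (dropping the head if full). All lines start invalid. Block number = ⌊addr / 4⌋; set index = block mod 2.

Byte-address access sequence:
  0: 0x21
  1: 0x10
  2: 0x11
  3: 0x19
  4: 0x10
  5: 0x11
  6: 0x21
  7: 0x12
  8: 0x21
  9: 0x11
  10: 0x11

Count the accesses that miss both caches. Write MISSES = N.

MISSES = 3

#0 0x21→b8/s0 MISS; vc=[]
#1 0x10→b4/s0 MISS; vc=[8]
#2 0x11→b4/s0 L1-HIT; vc=[8]
#3 0x19→b6/s0 MISS; vc=[8,4]
#4 0x10→b4/s0 VC-HIT; vc=[8,6]
#5 0x11→b4/s0 L1-HIT; vc=[8,6]
#6 0x21→b8/s0 VC-HIT; vc=[4,6]
#7 0x12→b4/s0 VC-HIT; vc=[8,6]
#8 0x21→b8/s0 VC-HIT; vc=[4,6]
#9 0x11→b4/s0 VC-HIT; vc=[8,6]
#10 0x11→b4/s0 L1-HIT; vc=[8,6]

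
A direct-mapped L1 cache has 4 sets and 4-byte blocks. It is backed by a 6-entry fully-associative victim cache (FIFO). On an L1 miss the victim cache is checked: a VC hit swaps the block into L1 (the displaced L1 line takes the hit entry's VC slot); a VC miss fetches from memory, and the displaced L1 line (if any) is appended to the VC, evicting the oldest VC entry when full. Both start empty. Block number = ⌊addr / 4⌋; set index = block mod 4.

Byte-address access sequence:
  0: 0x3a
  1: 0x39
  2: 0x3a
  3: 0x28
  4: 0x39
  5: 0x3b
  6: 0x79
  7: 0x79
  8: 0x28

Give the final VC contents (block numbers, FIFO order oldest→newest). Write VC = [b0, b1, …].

  [0] addr=0x3a blk=14 s=2: MISS | VC []
  [1] addr=0x39 blk=14 s=2: L1-HIT | VC []
  [2] addr=0x3a blk=14 s=2: L1-HIT | VC []
  [3] addr=0x28 blk=10 s=2: MISS | VC [14]
  [4] addr=0x39 blk=14 s=2: VC-HIT | VC [10]
  [5] addr=0x3b blk=14 s=2: L1-HIT | VC [10]
  [6] addr=0x79 blk=30 s=2: MISS | VC [10, 14]
  [7] addr=0x79 blk=30 s=2: L1-HIT | VC [10, 14]
  [8] addr=0x28 blk=10 s=2: VC-HIT | VC [30, 14]

VC = [30, 14]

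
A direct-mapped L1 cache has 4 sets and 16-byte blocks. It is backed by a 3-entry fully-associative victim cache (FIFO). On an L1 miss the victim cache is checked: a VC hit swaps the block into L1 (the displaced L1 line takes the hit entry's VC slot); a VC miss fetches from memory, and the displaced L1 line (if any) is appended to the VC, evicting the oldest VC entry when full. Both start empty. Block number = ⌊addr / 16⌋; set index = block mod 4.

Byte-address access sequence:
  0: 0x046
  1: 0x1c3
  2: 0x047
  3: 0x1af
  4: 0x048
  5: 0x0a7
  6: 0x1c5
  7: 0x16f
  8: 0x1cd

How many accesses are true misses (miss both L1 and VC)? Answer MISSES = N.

MISSES = 5

0: 0x46 (blk 4, set 0) → MISS  vc=[]
1: 0x1c3 (blk 28, set 0) → MISS  vc=[4]
2: 0x47 (blk 4, set 0) → VC-HIT  vc=[28]
3: 0x1af (blk 26, set 2) → MISS  vc=[28]
4: 0x48 (blk 4, set 0) → L1-HIT  vc=[28]
5: 0xa7 (blk 10, set 2) → MISS  vc=[28, 26]
6: 0x1c5 (blk 28, set 0) → VC-HIT  vc=[4, 26]
7: 0x16f (blk 22, set 2) → MISS  vc=[4, 26, 10]
8: 0x1cd (blk 28, set 0) → L1-HIT  vc=[4, 26, 10]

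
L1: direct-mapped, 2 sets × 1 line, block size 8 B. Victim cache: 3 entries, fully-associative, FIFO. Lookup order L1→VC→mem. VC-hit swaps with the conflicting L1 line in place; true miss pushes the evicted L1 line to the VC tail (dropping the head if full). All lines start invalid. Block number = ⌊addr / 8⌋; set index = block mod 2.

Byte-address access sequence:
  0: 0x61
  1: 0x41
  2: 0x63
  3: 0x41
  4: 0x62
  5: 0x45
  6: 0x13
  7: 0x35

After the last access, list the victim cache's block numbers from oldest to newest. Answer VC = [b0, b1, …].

#0 0x61→b12/s0 MISS; vc=[]
#1 0x41→b8/s0 MISS; vc=[12]
#2 0x63→b12/s0 VC-HIT; vc=[8]
#3 0x41→b8/s0 VC-HIT; vc=[12]
#4 0x62→b12/s0 VC-HIT; vc=[8]
#5 0x45→b8/s0 VC-HIT; vc=[12]
#6 0x13→b2/s0 MISS; vc=[12,8]
#7 0x35→b6/s0 MISS; vc=[12,8,2]

VC = [12, 8, 2]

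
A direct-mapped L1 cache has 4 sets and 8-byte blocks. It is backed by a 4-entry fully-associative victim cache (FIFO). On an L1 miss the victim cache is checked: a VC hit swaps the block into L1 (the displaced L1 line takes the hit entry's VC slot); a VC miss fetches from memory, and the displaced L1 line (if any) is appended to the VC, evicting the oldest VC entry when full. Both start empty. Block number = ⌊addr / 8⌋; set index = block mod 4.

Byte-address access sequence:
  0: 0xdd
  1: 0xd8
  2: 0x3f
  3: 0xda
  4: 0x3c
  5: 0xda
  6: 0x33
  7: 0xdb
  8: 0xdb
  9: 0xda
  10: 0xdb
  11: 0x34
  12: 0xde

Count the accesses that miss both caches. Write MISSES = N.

  [0] addr=0xdd blk=27 s=3: MISS | VC []
  [1] addr=0xd8 blk=27 s=3: L1-HIT | VC []
  [2] addr=0x3f blk=7 s=3: MISS | VC [27]
  [3] addr=0xda blk=27 s=3: VC-HIT | VC [7]
  [4] addr=0x3c blk=7 s=3: VC-HIT | VC [27]
  [5] addr=0xda blk=27 s=3: VC-HIT | VC [7]
  [6] addr=0x33 blk=6 s=2: MISS | VC [7]
  [7] addr=0xdb blk=27 s=3: L1-HIT | VC [7]
  [8] addr=0xdb blk=27 s=3: L1-HIT | VC [7]
  [9] addr=0xda blk=27 s=3: L1-HIT | VC [7]
  [10] addr=0xdb blk=27 s=3: L1-HIT | VC [7]
  [11] addr=0x34 blk=6 s=2: L1-HIT | VC [7]
  [12] addr=0xde blk=27 s=3: L1-HIT | VC [7]

MISSES = 3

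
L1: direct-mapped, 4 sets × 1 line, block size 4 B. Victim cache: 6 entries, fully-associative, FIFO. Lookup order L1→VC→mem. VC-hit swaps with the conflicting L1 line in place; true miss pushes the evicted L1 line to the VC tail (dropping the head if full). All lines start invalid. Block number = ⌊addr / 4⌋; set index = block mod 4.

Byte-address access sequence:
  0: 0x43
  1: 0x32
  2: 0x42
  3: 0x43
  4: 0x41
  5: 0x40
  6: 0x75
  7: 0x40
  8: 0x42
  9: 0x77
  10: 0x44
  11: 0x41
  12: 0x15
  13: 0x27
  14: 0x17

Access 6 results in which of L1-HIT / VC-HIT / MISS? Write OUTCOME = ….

OUTCOME = MISS

  [0] addr=0x43 blk=16 s=0: MISS | VC []
  [1] addr=0x32 blk=12 s=0: MISS | VC [16]
  [2] addr=0x42 blk=16 s=0: VC-HIT | VC [12]
  [3] addr=0x43 blk=16 s=0: L1-HIT | VC [12]
  [4] addr=0x41 blk=16 s=0: L1-HIT | VC [12]
  [5] addr=0x40 blk=16 s=0: L1-HIT | VC [12]
  [6] addr=0x75 blk=29 s=1: MISS | VC [12]
  [7] addr=0x40 blk=16 s=0: L1-HIT | VC [12]
  [8] addr=0x42 blk=16 s=0: L1-HIT | VC [12]
  [9] addr=0x77 blk=29 s=1: L1-HIT | VC [12]
  [10] addr=0x44 blk=17 s=1: MISS | VC [12, 29]
  [11] addr=0x41 blk=16 s=0: L1-HIT | VC [12, 29]
  [12] addr=0x15 blk=5 s=1: MISS | VC [12, 29, 17]
  [13] addr=0x27 blk=9 s=1: MISS | VC [12, 29, 17, 5]
  [14] addr=0x17 blk=5 s=1: VC-HIT | VC [12, 29, 17, 9]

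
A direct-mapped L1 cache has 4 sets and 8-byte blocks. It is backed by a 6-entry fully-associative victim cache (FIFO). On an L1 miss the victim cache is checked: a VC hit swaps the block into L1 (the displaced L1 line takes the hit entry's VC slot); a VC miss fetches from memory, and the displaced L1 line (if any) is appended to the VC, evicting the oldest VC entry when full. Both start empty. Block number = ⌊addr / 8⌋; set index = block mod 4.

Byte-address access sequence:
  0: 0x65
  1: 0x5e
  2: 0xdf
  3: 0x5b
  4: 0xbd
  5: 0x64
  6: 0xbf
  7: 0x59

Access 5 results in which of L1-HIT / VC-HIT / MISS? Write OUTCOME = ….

OUTCOME = L1-HIT

  [0] addr=0x65 blk=12 s=0: MISS | VC []
  [1] addr=0x5e blk=11 s=3: MISS | VC []
  [2] addr=0xdf blk=27 s=3: MISS | VC [11]
  [3] addr=0x5b blk=11 s=3: VC-HIT | VC [27]
  [4] addr=0xbd blk=23 s=3: MISS | VC [27, 11]
  [5] addr=0x64 blk=12 s=0: L1-HIT | VC [27, 11]
  [6] addr=0xbf blk=23 s=3: L1-HIT | VC [27, 11]
  [7] addr=0x59 blk=11 s=3: VC-HIT | VC [27, 23]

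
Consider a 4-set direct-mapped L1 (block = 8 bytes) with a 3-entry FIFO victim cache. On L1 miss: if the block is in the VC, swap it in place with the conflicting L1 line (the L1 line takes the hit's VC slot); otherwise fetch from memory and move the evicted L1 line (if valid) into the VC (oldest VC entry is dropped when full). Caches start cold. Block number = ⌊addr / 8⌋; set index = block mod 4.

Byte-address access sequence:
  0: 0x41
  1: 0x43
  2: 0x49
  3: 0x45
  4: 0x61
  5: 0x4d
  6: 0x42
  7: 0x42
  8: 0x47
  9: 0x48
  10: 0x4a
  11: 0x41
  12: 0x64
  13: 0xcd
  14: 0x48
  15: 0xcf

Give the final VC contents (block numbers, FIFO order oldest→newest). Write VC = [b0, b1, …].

#0 0x41→b8/s0 MISS; vc=[]
#1 0x43→b8/s0 L1-HIT; vc=[]
#2 0x49→b9/s1 MISS; vc=[]
#3 0x45→b8/s0 L1-HIT; vc=[]
#4 0x61→b12/s0 MISS; vc=[8]
#5 0x4d→b9/s1 L1-HIT; vc=[8]
#6 0x42→b8/s0 VC-HIT; vc=[12]
#7 0x42→b8/s0 L1-HIT; vc=[12]
#8 0x47→b8/s0 L1-HIT; vc=[12]
#9 0x48→b9/s1 L1-HIT; vc=[12]
#10 0x4a→b9/s1 L1-HIT; vc=[12]
#11 0x41→b8/s0 L1-HIT; vc=[12]
#12 0x64→b12/s0 VC-HIT; vc=[8]
#13 0xcd→b25/s1 MISS; vc=[8,9]
#14 0x48→b9/s1 VC-HIT; vc=[8,25]
#15 0xcf→b25/s1 VC-HIT; vc=[8,9]

VC = [8, 9]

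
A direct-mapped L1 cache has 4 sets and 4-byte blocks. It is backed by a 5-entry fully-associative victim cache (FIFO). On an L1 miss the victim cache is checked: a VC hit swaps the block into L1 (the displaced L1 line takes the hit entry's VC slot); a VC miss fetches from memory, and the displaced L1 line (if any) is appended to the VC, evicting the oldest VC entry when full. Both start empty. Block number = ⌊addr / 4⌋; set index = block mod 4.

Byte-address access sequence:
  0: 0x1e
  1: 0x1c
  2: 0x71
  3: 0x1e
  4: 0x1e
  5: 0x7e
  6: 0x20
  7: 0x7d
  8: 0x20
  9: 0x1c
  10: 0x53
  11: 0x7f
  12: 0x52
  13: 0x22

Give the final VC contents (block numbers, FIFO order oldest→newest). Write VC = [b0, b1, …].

0: 0x1e (blk 7, set 3) → MISS  vc=[]
1: 0x1c (blk 7, set 3) → L1-HIT  vc=[]
2: 0x71 (blk 28, set 0) → MISS  vc=[]
3: 0x1e (blk 7, set 3) → L1-HIT  vc=[]
4: 0x1e (blk 7, set 3) → L1-HIT  vc=[]
5: 0x7e (blk 31, set 3) → MISS  vc=[7]
6: 0x20 (blk 8, set 0) → MISS  vc=[7, 28]
7: 0x7d (blk 31, set 3) → L1-HIT  vc=[7, 28]
8: 0x20 (blk 8, set 0) → L1-HIT  vc=[7, 28]
9: 0x1c (blk 7, set 3) → VC-HIT  vc=[31, 28]
10: 0x53 (blk 20, set 0) → MISS  vc=[31, 28, 8]
11: 0x7f (blk 31, set 3) → VC-HIT  vc=[7, 28, 8]
12: 0x52 (blk 20, set 0) → L1-HIT  vc=[7, 28, 8]
13: 0x22 (blk 8, set 0) → VC-HIT  vc=[7, 28, 20]

VC = [7, 28, 20]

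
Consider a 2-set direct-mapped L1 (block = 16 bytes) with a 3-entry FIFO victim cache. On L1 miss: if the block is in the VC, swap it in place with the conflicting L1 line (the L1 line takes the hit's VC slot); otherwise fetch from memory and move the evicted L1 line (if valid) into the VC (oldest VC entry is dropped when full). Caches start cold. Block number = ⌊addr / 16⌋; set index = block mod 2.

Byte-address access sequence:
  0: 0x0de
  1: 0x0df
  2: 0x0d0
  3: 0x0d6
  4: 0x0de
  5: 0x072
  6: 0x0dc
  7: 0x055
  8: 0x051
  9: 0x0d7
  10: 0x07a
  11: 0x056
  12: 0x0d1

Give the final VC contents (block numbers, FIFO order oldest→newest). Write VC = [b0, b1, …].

  [0] addr=0xde blk=13 s=1: MISS | VC []
  [1] addr=0xdf blk=13 s=1: L1-HIT | VC []
  [2] addr=0xd0 blk=13 s=1: L1-HIT | VC []
  [3] addr=0xd6 blk=13 s=1: L1-HIT | VC []
  [4] addr=0xde blk=13 s=1: L1-HIT | VC []
  [5] addr=0x72 blk=7 s=1: MISS | VC [13]
  [6] addr=0xdc blk=13 s=1: VC-HIT | VC [7]
  [7] addr=0x55 blk=5 s=1: MISS | VC [7, 13]
  [8] addr=0x51 blk=5 s=1: L1-HIT | VC [7, 13]
  [9] addr=0xd7 blk=13 s=1: VC-HIT | VC [7, 5]
  [10] addr=0x7a blk=7 s=1: VC-HIT | VC [13, 5]
  [11] addr=0x56 blk=5 s=1: VC-HIT | VC [13, 7]
  [12] addr=0xd1 blk=13 s=1: VC-HIT | VC [5, 7]

VC = [5, 7]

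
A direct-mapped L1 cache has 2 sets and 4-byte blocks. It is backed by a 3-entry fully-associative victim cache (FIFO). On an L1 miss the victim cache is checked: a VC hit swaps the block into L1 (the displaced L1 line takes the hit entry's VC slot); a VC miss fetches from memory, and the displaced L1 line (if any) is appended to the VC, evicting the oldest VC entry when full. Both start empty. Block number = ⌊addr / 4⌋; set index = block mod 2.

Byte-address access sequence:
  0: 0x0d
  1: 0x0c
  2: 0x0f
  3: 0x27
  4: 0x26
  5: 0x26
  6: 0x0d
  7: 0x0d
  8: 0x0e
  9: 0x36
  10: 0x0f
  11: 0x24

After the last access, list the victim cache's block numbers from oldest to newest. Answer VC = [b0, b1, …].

  [0] addr=0xd blk=3 s=1: MISS | VC []
  [1] addr=0xc blk=3 s=1: L1-HIT | VC []
  [2] addr=0xf blk=3 s=1: L1-HIT | VC []
  [3] addr=0x27 blk=9 s=1: MISS | VC [3]
  [4] addr=0x26 blk=9 s=1: L1-HIT | VC [3]
  [5] addr=0x26 blk=9 s=1: L1-HIT | VC [3]
  [6] addr=0xd blk=3 s=1: VC-HIT | VC [9]
  [7] addr=0xd blk=3 s=1: L1-HIT | VC [9]
  [8] addr=0xe blk=3 s=1: L1-HIT | VC [9]
  [9] addr=0x36 blk=13 s=1: MISS | VC [9, 3]
  [10] addr=0xf blk=3 s=1: VC-HIT | VC [9, 13]
  [11] addr=0x24 blk=9 s=1: VC-HIT | VC [3, 13]

VC = [3, 13]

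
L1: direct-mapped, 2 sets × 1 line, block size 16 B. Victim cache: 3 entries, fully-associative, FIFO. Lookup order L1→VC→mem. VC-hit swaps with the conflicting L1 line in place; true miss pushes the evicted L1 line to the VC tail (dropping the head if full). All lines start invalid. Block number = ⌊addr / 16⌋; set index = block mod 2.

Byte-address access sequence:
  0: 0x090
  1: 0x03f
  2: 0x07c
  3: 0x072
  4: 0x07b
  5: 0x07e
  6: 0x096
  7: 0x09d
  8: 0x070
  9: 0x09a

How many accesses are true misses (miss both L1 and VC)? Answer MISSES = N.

  [0] addr=0x90 blk=9 s=1: MISS | VC []
  [1] addr=0x3f blk=3 s=1: MISS | VC [9]
  [2] addr=0x7c blk=7 s=1: MISS | VC [9, 3]
  [3] addr=0x72 blk=7 s=1: L1-HIT | VC [9, 3]
  [4] addr=0x7b blk=7 s=1: L1-HIT | VC [9, 3]
  [5] addr=0x7e blk=7 s=1: L1-HIT | VC [9, 3]
  [6] addr=0x96 blk=9 s=1: VC-HIT | VC [7, 3]
  [7] addr=0x9d blk=9 s=1: L1-HIT | VC [7, 3]
  [8] addr=0x70 blk=7 s=1: VC-HIT | VC [9, 3]
  [9] addr=0x9a blk=9 s=1: VC-HIT | VC [7, 3]

MISSES = 3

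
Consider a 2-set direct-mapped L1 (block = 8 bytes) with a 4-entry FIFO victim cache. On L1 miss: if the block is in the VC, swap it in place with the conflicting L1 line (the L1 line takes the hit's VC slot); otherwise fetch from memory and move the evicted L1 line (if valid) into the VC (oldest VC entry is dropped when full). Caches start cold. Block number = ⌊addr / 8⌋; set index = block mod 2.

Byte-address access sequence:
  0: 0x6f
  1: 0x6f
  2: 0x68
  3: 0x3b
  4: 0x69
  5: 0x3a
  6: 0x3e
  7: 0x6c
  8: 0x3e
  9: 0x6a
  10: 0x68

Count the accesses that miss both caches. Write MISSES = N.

#0 0x6f→b13/s1 MISS; vc=[]
#1 0x6f→b13/s1 L1-HIT; vc=[]
#2 0x68→b13/s1 L1-HIT; vc=[]
#3 0x3b→b7/s1 MISS; vc=[13]
#4 0x69→b13/s1 VC-HIT; vc=[7]
#5 0x3a→b7/s1 VC-HIT; vc=[13]
#6 0x3e→b7/s1 L1-HIT; vc=[13]
#7 0x6c→b13/s1 VC-HIT; vc=[7]
#8 0x3e→b7/s1 VC-HIT; vc=[13]
#9 0x6a→b13/s1 VC-HIT; vc=[7]
#10 0x68→b13/s1 L1-HIT; vc=[7]

MISSES = 2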